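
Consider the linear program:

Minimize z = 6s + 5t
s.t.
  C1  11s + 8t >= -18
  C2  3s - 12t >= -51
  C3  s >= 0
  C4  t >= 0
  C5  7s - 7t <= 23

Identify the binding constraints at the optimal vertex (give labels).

C3 and C4

Feasible corners and z = 6s + 5t:
  (0, 17/4) → z = 85/4
  (211/21, 142/21) → z = 1976/21
  (0, 0) → z = 0
  (23/7, 0) → z = 138/7

The minimum is at (0, 0). Substituting into each constraint, equality holds for C3 and C4; the remaining constraints have slack.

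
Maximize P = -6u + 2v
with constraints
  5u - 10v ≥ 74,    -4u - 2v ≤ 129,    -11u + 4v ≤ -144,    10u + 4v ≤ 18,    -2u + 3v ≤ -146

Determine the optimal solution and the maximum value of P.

Corner points and P = -6u + 2v:
  (138, -681/2) → P = -1509
  (-95/16, -421/8) → P = -557/8
  (319/19, -712/19) → P = -3338/19

u = -95/16, v = -421/8, maximum P = -557/8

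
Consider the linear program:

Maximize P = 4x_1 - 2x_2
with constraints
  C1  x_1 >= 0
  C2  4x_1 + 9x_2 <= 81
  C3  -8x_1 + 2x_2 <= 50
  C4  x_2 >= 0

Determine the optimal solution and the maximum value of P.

Extreme points and P = 4x_1 - 2x_2:
  (0, 9) → P = -18
  (0, 0) → P = 0
  (81/4, 0) → P = 81

At the optimal vertex, 4x_1 + 9x_2 = 81 and x_2 = 0.
Solving simultaneously gives x_1 = 81/4, x_2 = 0.

x_1 = 81/4, x_2 = 0, maximum P = 81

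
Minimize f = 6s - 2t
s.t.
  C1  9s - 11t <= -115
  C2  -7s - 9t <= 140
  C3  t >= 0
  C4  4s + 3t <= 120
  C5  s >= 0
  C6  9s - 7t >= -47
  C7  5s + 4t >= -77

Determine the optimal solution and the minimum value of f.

s = 8, t = 17, minimum f = 14

At the optimal vertex, 9s - 11t = -115 and 9s - 7t = -47.
Solving simultaneously gives s = 8, t = 17.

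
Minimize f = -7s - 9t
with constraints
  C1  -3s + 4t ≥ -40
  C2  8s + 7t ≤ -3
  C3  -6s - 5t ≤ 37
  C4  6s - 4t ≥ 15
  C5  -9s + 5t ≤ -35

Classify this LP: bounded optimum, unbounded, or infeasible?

bounded optimum

Feasible corners and f = -7s - 9t:
  (268/53, -329/53) → f = 1085/53
  (4/3, -9) → f = 215/3
  (230/103, -307/103) → f = 1153/103
  (-2/15, -181/25) → f = 4957/75
The feasible region has finitely many vertices and no improving ray; the minimum is 1153/103 at (230/103, -307/103).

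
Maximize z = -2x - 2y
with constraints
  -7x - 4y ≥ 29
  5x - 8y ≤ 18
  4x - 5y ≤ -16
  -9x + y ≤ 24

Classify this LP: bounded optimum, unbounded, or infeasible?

infeasible

The boundaries -7x - 4y = 29 and 5x - 8y = 18 meet at (-40/19, -271/76), but that point violates 4x - 5y ≤ -16. Every candidate vertex is excluded by some other constraint, so the feasible region is empty.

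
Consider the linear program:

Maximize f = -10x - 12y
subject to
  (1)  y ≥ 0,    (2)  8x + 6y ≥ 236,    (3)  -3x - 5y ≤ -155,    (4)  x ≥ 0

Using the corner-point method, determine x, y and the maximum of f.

Extreme points and f = -10x - 12y:
  (155/3, 0) → f = -1550/3
  (125/11, 266/11) → f = -4442/11
  (0, 118/3) → f = -472
The feasible region is unbounded (it extends along (0, 1), (1, 0)), but f strictly decreases along every unbounded feasible direction, so there is no improving ray and the maximum is attained at a vertex.

At the optimal vertex, 8x + 6y = 236 and -3x - 5y = -155.
Solving simultaneously gives x = 125/11, y = 266/11.

x = 125/11, y = 266/11, maximum f = -4442/11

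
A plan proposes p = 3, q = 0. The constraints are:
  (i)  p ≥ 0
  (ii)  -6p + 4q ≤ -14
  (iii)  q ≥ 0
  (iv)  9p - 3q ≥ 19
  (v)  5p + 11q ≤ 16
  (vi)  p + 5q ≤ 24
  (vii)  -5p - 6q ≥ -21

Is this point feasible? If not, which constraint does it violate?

feasible

(i): 3 ≥ 0 ✓
(ii): -18 ≤ -14 ✓
(iii): 0 ≥ 0 ✓
(iv): 27 ≥ 19 ✓
(v): 15 ≤ 16 ✓
(vi): 3 ≤ 24 ✓
(vii): -15 ≥ -21 ✓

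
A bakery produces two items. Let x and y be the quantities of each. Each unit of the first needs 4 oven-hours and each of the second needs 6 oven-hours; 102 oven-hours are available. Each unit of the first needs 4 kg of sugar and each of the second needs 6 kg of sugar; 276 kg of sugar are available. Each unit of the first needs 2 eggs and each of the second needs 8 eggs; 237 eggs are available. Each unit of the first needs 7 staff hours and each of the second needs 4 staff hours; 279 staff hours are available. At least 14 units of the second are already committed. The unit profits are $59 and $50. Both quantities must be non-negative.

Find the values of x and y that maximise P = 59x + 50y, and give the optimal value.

Vertices and P = 59x + 50y:
  (0, 17) → P = 850
  (0, 14) → P = 700
  (9/2, 14) → P = 1931/2

x = 9/2, y = 14, maximum P = 1931/2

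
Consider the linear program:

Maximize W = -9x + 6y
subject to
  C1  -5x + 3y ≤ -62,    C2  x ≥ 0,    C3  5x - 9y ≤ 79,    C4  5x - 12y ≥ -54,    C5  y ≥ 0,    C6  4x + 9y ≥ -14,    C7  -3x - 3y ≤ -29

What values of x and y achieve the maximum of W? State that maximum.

x = 302/15, y = 116/9, maximum W = -1558/15

Feasible corners and W = -9x + 6y:
  (302/15, 116/9) → W = -1558/15
  (62/5, 0) → W = -558/5
  (478/5, 133/3) → W = -2972/5
  (79/5, 0) → W = -711/5

The binding constraints are -5x + 3y = -62 and 5x - 12y = -54.
Solving simultaneously gives x = 302/15, y = 116/9.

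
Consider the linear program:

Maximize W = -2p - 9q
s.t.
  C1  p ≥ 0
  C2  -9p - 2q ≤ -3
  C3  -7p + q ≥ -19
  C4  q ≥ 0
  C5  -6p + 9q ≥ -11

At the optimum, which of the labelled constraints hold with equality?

Feasible corners and W = -2p - 9q:
  (0, 3/2) → W = -27/2
  (1/3, 0) → W = -2/3
  (160/57, 37/57) → W = -653/57
  (11/6, 0) → W = -11/3
The feasible region is unbounded (it extends along (0, 1), (1, 7)), but W strictly decreases along every unbounded feasible direction, so there is no improving ray and the maximum is attained at a vertex.

The maximum is at (1/3, 0). Substituting into each constraint, equality holds for C2 and C4; the remaining constraints have slack.

C2 and C4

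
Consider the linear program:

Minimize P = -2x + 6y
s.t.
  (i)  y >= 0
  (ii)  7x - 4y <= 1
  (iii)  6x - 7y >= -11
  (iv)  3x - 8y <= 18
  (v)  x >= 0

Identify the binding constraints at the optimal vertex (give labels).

Feasible corners and P = -2x + 6y:
  (1/7, 0) → P = -2/7
  (0, 0) → P = 0
  (51/25, 83/25) → P = 396/25
  (0, 11/7) → P = 66/7

The minimum is at (1/7, 0). Substituting into each constraint, equality holds for (i) and (ii); the remaining constraints have slack.

(i) and (ii)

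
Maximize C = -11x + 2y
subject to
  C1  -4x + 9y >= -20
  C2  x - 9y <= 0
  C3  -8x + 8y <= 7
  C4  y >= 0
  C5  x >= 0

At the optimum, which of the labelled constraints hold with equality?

C3 and C5

Extreme points and C = -11x + 2y:
  (20/3, 20/27) → C = -1940/27
  (0, 0) → C = 0
  (0, 7/8) → C = 7/4
The feasible region is unbounded (it extends along (1, 1), (9, 4)), but C strictly decreases along every unbounded feasible direction, so there is no improving ray and the maximum is attained at a vertex.

The maximum is at (0, 7/8). Substituting into each constraint, equality holds for C3 and C5; the remaining constraints have slack.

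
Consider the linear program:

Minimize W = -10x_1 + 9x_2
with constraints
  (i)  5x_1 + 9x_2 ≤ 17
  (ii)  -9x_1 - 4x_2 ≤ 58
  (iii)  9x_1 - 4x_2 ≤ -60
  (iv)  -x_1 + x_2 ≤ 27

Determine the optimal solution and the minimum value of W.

x_1 = -59/9, x_2 = 1/4, minimum W = 2441/36

Extreme points and W = -10x_1 + 9x_2:
  (-590/61, 443/61) → W = 9887/61
  (-472/101, 453/101) → W = 8797/101
  (-59/9, 1/4) → W = 2441/36

The binding constraints are -9x_1 - 4x_2 = 58 and 9x_1 - 4x_2 = -60.
Solving simultaneously gives x_1 = -59/9, x_2 = 1/4.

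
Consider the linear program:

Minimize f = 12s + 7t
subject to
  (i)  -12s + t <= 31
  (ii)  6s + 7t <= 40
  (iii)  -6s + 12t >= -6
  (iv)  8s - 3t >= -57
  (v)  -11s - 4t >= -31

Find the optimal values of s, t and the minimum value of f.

s = -63/23, t = -43/23, minimum f = -1057/23

Feasible corners and f = 12s + 7t:
  (-59/30, 37/5) → f = 141/5
  (-63/23, -43/23) → f = -1057/23
  (57/53, 254/53) → f = 2462/53
  (33/13, 10/13) → f = 466/13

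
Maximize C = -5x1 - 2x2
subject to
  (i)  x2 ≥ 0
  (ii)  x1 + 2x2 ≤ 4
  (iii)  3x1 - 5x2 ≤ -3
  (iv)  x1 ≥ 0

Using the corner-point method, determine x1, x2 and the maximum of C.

x1 = 0, x2 = 3/5, maximum C = -6/5

Feasible corners and C = -5x1 - 2x2:
  (14/11, 15/11) → C = -100/11
  (0, 2) → C = -4
  (0, 3/5) → C = -6/5

At the optimal vertex, 3x1 - 5x2 = -3 and x1 = 0.
Solving simultaneously gives x1 = 0, x2 = 3/5.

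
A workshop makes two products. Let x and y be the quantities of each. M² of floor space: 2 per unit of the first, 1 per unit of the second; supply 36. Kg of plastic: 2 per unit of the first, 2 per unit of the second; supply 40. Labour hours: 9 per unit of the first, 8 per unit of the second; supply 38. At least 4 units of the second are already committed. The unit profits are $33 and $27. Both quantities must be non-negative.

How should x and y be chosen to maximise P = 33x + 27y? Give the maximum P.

Feasible corners and P = 33x + 27y:
  (0, 19/4) → P = 513/4
  (0, 4) → P = 108
  (2/3, 4) → P = 130

x = 2/3, y = 4, maximum P = 130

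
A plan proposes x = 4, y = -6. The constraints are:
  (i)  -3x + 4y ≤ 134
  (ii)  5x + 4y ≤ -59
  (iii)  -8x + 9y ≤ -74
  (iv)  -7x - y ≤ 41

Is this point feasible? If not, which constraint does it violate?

Constraint (ii): 5x + 4y = -4, which is not ≤ -59. All other constraints are satisfied.

not feasible — violates (ii)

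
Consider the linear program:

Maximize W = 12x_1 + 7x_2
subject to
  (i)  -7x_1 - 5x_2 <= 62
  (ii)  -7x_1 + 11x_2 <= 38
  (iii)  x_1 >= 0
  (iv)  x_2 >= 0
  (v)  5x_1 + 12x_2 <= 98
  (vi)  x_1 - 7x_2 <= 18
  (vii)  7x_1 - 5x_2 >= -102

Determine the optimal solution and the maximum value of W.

x_1 = 902/47, x_2 = 8/47, maximum W = 10880/47

Feasible corners and W = 12x_1 + 7x_2:
  (0, 38/11) → W = 266/11
  (622/139, 876/139) → W = 13596/139
  (0, 0) → W = 0
  (18, 0) → W = 216
  (902/47, 8/47) → W = 10880/47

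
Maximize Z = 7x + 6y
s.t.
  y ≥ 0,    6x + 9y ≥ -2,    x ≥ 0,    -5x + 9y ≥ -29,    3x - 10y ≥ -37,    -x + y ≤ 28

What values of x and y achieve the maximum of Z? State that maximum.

Corner points and Z = 7x + 6y:
  (0, 0) → Z = 0
  (29/5, 0) → Z = 203/5
  (0, 37/10) → Z = 111/5
  (623/23, 272/23) → Z = 5993/23

At the optimal vertex, -5x + 9y = -29 and 3x - 10y = -37.
Solving simultaneously gives x = 623/23, y = 272/23.

x = 623/23, y = 272/23, maximum Z = 5993/23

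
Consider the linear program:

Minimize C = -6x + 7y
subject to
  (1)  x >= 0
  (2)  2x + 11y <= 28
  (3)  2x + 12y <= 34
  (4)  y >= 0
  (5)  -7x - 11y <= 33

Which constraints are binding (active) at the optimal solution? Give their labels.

Feasible corners and C = -6x + 7y:
  (0, 28/11) → C = 196/11
  (0, 0) → C = 0
  (14, 0) → C = -84

The minimum is at (14, 0). Substituting into each constraint, equality holds for (2) and (4); the remaining constraints have slack.

(2) and (4)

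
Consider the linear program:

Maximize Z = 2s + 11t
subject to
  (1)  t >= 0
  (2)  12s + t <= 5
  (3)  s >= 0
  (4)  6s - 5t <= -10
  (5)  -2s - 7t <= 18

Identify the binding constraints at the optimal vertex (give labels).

(2) and (3)

Corner points and Z = 2s + 11t:
  (0, 5) → Z = 55
  (5/22, 25/11) → Z = 280/11
  (0, 2) → Z = 22

The maximum is at (0, 5). Substituting into each constraint, equality holds for (2) and (3); the remaining constraints have slack.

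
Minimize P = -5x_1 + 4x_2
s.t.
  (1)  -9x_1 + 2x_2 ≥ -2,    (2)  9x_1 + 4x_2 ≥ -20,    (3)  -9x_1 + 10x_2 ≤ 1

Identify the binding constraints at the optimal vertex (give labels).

(1) and (2)

Feasible corners and P = -5x_1 + 4x_2:
  (-16/27, -11/3) → P = -316/27
  (11/36, 3/8) → P = -1/36
  (-34/21, -19/14) → P = 8/3

The minimum is at (-16/27, -11/3). Substituting into each constraint, equality holds for (1) and (2); the remaining constraints have slack.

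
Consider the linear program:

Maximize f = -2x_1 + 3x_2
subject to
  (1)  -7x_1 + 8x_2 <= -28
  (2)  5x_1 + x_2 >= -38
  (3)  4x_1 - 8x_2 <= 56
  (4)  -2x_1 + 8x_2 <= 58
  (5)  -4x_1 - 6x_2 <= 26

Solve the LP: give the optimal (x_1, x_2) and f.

Vertices and f = -2x_1 + 3x_2:
  (86/5, 231/20) → f = 1/4
  (-20/37, -147/37) → f = -401/37
  (57, 43/2) → f = -99/2
  (16/7, -41/7) → f = -155/7

x_1 = 86/5, x_2 = 231/20, maximum f = 1/4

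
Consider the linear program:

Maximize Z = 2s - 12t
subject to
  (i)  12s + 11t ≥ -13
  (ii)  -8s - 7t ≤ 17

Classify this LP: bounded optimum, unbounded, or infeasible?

From the feasible point (-24, 25), moving in the direction (11, -12) keeps every constraint satisfied while Z increases without bound.

unbounded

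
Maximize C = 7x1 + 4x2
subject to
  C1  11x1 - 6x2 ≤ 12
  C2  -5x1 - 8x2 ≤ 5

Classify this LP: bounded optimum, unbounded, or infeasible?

unbounded

From the feasible point (33/59, -115/118), moving in the direction (6, 11) keeps every constraint satisfied while C increases without bound.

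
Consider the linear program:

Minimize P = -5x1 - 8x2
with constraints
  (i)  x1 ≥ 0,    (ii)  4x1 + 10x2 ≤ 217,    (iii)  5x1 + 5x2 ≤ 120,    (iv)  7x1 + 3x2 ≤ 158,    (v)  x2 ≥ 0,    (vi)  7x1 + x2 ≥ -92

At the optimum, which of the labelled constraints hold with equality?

(ii) and (iii)

Vertices and P = -5x1 - 8x2:
  (0, 217/10) → P = -868/5
  (0, 0) → P = 0
  (23/6, 121/6) → P = -361/2
  (43/2, 5/2) → P = -255/2
  (158/7, 0) → P = -790/7

The minimum is at (23/6, 121/6). Substituting into each constraint, equality holds for (ii) and (iii); the remaining constraints have slack.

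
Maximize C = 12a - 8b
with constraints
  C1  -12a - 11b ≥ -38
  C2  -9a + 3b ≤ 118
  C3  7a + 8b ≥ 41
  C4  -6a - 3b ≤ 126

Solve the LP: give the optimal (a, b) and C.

Feasible corners and C = 12a - 8b:
  (-1184/135, 586/45) → C = -9424/45
  (-147/19, 226/19) → C = -188
  (-821/93, 1195/93) → C = -19412/93

The optimum lies where -12a - 11b = -38 and 7a + 8b = 41.
Solving simultaneously gives a = -147/19, b = 226/19.

a = -147/19, b = 226/19, maximum C = -188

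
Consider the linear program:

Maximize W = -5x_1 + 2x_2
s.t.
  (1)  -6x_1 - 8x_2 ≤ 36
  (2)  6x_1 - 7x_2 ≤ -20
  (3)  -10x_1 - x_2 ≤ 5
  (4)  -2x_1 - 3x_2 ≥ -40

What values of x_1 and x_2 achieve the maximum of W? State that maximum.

x_1 = -55/28, x_2 = 205/14, maximum W = 1095/28

The optimum lies where -10x_1 - x_2 = 5 and -2x_1 - 3x_2 = -40.
Solving simultaneously gives x_1 = -55/28, x_2 = 205/14.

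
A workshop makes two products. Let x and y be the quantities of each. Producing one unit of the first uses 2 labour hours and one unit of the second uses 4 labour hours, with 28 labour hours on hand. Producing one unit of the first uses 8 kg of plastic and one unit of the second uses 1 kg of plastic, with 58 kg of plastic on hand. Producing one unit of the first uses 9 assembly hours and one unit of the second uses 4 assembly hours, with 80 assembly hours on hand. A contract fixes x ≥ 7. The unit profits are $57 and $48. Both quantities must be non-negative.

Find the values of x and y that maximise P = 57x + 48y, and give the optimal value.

x = 7, y = 2, maximum P = 495

Corner points and P = 57x + 48y:
  (29/4, 0) → P = 1653/4
  (7, 0) → P = 399
  (7, 2) → P = 495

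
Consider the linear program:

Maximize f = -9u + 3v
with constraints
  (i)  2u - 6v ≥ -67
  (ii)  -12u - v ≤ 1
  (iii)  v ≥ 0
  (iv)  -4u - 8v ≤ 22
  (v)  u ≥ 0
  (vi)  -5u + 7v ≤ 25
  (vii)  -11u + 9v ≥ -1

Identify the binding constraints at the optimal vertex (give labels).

Vertices and f = -9u + 3v:
  (0, 0) → f = 0
  (1/11, 0) → f = -9/11
  (0, 25/7) → f = 75/7
  (29/4, 35/4) → f = -39

The maximum is at (0, 25/7). Substituting into each constraint, equality holds for (v) and (vi); the remaining constraints have slack.

(v) and (vi)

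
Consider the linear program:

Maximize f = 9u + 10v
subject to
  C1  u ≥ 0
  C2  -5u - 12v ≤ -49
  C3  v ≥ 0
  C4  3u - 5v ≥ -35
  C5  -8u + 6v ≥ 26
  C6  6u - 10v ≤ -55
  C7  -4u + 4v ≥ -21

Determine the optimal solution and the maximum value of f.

u = 40/11, v = 101/11, maximum f = 1370/11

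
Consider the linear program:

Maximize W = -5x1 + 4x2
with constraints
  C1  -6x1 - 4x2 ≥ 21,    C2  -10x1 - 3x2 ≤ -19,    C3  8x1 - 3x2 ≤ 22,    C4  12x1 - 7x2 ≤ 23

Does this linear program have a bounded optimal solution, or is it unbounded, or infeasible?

The boundaries -6x1 - 4x2 = 21 and 12x1 - 7x2 = 23 meet at (-11/18, -13/3), but that point violates -10x1 - 3x2 ≤ -19. Every candidate vertex is excluded by some other constraint, so the feasible region is empty.

infeasible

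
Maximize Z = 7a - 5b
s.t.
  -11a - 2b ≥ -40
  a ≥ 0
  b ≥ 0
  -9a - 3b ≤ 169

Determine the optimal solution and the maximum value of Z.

a = 40/11, b = 0, maximum Z = 280/11

Vertices and Z = 7a - 5b:
  (0, 20) → Z = -100
  (40/11, 0) → Z = 280/11
  (0, 0) → Z = 0

The binding constraints are -11a - 2b = -40 and b = 0.
Solving simultaneously gives a = 40/11, b = 0.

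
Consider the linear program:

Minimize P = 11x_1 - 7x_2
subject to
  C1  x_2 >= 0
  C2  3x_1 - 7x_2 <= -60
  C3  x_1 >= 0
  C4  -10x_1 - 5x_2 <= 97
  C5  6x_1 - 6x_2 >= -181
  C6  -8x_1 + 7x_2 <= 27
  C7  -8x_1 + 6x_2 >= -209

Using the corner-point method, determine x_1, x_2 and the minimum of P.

x_1 = 33/5, x_2 = 57/5, minimum P = -36/5

Vertices and P = 11x_1 - 7x_2:
  (33/5, 57/5) → P = -36/5
  (1823/38, 1107/38) → P = 6152/19
  (1105/6, 643/3) → P = 1051/2
  (195, 1351/6) → P = 3413/6

At the optimal vertex, 3x_1 - 7x_2 = -60 and -8x_1 + 7x_2 = 27.
Solving simultaneously gives x_1 = 33/5, x_2 = 57/5.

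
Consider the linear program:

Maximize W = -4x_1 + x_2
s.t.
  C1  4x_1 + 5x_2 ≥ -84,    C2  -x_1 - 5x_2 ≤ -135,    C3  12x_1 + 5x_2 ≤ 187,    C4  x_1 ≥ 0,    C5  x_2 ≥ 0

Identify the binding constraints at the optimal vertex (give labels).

Feasible corners and W = -4x_1 + x_2:
  (52/11, 1433/55) → W = 393/55
  (0, 27) → W = 27
  (0, 187/5) → W = 187/5

The maximum is at (0, 187/5). Substituting into each constraint, equality holds for C3 and C4; the remaining constraints have slack.

C3 and C4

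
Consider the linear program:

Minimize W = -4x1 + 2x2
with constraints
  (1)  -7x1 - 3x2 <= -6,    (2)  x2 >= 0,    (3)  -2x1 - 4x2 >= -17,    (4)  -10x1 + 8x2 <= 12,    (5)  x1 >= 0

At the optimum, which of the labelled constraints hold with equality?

(2) and (3)

Vertices and W = -4x1 + 2x2:
  (6/7, 0) → W = -24/7
  (6/43, 72/43) → W = 120/43
  (17/2, 0) → W = -34
  (11/7, 97/28) → W = 9/14

The minimum is at (17/2, 0). Substituting into each constraint, equality holds for (2) and (3); the remaining constraints have slack.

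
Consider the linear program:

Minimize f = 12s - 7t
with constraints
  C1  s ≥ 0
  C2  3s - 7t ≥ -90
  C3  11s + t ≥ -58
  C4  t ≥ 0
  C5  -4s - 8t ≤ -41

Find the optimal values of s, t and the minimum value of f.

Extreme points and f = 12s - 7t:
  (0, 90/7) → f = -90
  (0, 41/8) → f = -287/8
  (41/4, 0) → f = 123
The feasible region is unbounded (it extends along (7, 3), (1, 0)), but f strictly increases along every unbounded feasible direction, so there is no improving ray and the minimum is attained at a vertex.

At the optimal vertex, s = 0 and 3s - 7t = -90.
Solving simultaneously gives s = 0, t = 90/7.

s = 0, t = 90/7, minimum f = -90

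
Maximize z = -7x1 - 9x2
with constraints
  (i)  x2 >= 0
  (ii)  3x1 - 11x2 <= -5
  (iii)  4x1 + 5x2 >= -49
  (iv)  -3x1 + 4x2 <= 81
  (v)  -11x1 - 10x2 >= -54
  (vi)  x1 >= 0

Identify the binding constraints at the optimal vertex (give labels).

Extreme points and z = -7x1 - 9x2:
  (544/151, 217/151) → z = -5761/151
  (0, 5/11) → z = -45/11
  (0, 27/5) → z = -243/5

The maximum is at (0, 5/11). Substituting into each constraint, equality holds for (ii) and (vi); the remaining constraints have slack.

(ii) and (vi)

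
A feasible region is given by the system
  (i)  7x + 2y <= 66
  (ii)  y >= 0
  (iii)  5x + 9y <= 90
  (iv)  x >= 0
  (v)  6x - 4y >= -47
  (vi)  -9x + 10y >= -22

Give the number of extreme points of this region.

Pairwise boundary intersections that survive every other constraint:
  (414/53, 300/53)
  (8, 5)
  (0, 0)
  (22/9, 0)
  (0, 10)

5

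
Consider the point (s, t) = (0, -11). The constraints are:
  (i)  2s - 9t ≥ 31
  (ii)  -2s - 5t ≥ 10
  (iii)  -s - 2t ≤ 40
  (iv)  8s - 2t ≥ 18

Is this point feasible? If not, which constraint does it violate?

feasible

(i): 99 ≥ 31 ✓
(ii): 55 ≥ 10 ✓
(iii): 22 ≤ 40 ✓
(iv): 22 ≥ 18 ✓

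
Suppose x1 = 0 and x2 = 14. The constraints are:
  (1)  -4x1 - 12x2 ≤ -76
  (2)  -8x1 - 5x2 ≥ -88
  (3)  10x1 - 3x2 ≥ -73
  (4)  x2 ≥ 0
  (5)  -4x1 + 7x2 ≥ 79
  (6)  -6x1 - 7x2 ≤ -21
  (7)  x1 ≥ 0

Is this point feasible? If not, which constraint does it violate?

(1): -168 ≤ -76 ✓
(2): -70 ≥ -88 ✓
(3): -42 ≥ -73 ✓
(4): 14 ≥ 0 ✓
(5): 98 ≥ 79 ✓
(6): -98 ≤ -21 ✓
(7): 0 ≥ 0 ✓

feasible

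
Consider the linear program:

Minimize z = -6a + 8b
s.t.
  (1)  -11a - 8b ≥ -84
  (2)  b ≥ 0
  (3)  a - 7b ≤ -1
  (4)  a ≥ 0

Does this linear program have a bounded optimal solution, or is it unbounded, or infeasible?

Feasible corners and z = -6a + 8b:
  (116/17, 19/17) → z = -32
  (0, 21/2) → z = 84
  (0, 1/7) → z = 8/7
The feasible region has finitely many vertices and no improving ray; the minimum is -32 at (116/17, 19/17).

bounded optimum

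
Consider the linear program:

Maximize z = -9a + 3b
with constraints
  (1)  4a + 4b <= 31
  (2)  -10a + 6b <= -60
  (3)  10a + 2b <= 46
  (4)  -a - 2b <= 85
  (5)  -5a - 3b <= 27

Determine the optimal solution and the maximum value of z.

The binding constraints are -10a + 6b = -60 and -5a - 3b = 27.
Solving simultaneously gives a = 3/10, b = -19/2.

a = 3/10, b = -19/2, maximum z = -156/5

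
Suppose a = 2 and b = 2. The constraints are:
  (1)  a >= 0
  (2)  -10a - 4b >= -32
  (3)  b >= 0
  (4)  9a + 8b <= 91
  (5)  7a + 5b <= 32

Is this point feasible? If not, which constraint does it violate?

(1): 2 ≥ 0 ✓
(2): -28 ≥ -32 ✓
(3): 2 ≥ 0 ✓
(4): 34 ≤ 91 ✓
(5): 24 ≤ 32 ✓

feasible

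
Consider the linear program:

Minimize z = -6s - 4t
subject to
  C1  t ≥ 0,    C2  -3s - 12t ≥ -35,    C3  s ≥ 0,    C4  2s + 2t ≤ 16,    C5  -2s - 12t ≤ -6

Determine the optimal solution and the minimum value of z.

Extreme points and z = -6s - 4t:
  (8, 0) → z = -48
  (3, 0) → z = -18
  (0, 35/12) → z = -35/3
  (61/9, 11/9) → z = -410/9
  (0, 1/2) → z = -2

The optimum lies where t = 0 and 2s + 2t = 16.
Solving simultaneously gives s = 8, t = 0.

s = 8, t = 0, minimum z = -48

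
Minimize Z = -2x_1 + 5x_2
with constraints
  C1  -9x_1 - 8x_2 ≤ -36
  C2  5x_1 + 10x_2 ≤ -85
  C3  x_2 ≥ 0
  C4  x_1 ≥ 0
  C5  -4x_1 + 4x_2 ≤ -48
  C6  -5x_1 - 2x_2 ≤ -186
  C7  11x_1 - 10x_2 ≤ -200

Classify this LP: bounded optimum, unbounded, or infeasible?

The boundaries -5x_1 - 2x_2 = -186 and 11x_1 - 10x_2 = -200 meet at (365/18, 1523/36), but that point violates 5x_1 + 10x_2 ≤ -85. Every candidate vertex is excluded by some other constraint, so the feasible region is empty.

infeasible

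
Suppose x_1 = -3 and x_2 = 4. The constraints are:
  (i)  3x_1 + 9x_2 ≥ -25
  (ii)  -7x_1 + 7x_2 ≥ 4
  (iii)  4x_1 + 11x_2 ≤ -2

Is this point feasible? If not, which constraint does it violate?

not feasible — violates (iii)

Constraint (iii): 4x_1 + 11x_2 = 32, which is not ≤ -2. All other constraints are satisfied.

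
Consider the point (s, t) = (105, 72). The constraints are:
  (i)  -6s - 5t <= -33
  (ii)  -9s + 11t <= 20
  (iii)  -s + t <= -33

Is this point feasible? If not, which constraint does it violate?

feasible

(i): -990 ≤ -33 ✓
(ii): -153 ≤ 20 ✓
(iii): -33 ≤ -33 ✓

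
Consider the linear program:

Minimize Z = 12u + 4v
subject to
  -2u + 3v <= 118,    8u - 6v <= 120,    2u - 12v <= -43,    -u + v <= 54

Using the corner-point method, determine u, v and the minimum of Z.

Feasible corners and Z = 12u + 4v:
  (89, 296/3) → Z = 4388/3
  (-44, 10) → Z = -488
  (283/14, 146/21) → Z = 5678/21
  (-121/2, -13/2) → Z = -752

u = -121/2, v = -13/2, minimum Z = -752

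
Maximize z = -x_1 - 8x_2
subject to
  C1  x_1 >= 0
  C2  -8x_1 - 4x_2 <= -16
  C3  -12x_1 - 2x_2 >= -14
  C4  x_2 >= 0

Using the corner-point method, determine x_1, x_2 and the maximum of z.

x_1 = 3/4, x_2 = 5/2, maximum z = -83/4

Corner points and z = -x_1 - 8x_2:
  (0, 4) → z = -32
  (0, 7) → z = -56
  (3/4, 5/2) → z = -83/4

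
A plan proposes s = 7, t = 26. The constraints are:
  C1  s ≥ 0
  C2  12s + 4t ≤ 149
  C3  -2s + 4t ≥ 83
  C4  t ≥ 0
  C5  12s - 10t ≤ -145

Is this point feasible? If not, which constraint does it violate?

not feasible — violates C2

Constraint C2: 12s + 4t = 188, which is not ≤ 149. All other constraints are satisfied.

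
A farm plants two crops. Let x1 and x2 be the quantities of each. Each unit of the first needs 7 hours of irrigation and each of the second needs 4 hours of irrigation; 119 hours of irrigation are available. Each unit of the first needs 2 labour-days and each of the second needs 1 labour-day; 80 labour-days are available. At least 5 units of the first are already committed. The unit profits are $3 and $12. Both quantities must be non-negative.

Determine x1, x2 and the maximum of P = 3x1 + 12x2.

x1 = 5, x2 = 21, maximum P = 267

Feasible corners and P = 3x1 + 12x2:
  (17, 0) → P = 51
  (5, 0) → P = 15
  (5, 21) → P = 267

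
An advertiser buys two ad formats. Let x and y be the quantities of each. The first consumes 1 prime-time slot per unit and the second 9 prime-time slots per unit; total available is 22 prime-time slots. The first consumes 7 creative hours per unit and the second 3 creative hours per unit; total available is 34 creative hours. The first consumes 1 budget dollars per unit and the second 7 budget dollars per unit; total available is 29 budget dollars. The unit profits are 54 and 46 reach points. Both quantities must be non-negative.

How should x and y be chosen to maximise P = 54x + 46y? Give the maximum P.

Corner points and P = 54x + 46y:
  (0, 0) → P = 0
  (0, 22/9) → P = 1012/9
  (34/7, 0) → P = 1836/7
  (4, 2) → P = 308

The optimum lies where x + 9y = 22 and 7x + 3y = 34.
Solving simultaneously gives x = 4, y = 2.

x = 4, y = 2, maximum P = 308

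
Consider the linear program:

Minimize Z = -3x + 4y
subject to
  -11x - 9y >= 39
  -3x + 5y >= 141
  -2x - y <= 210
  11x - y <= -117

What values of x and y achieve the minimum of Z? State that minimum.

x = -732/41, y = 717/41, minimum Z = 5064/41

At the optimal vertex, -11x - 9y = 39 and -3x + 5y = 141.
Solving simultaneously gives x = -732/41, y = 717/41.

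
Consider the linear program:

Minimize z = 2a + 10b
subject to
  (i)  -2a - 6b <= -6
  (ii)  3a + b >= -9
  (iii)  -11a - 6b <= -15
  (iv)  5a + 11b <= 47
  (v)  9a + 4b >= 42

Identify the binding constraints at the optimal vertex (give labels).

Corner points and z = 2a + 10b:
  (27, -8) → z = -26
  (114/23, -15/23) → z = 78/23
  (274/79, 213/79) → z = 2678/79

The minimum is at (27, -8). Substituting into each constraint, equality holds for (i) and (iv); the remaining constraints have slack.

(i) and (iv)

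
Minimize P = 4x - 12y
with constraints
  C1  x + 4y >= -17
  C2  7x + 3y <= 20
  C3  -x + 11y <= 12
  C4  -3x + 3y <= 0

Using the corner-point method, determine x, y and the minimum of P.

Extreme points and P = 4x - 12y:
  (131/25, -139/25) → P = 2192/25
  (-17/5, -17/5) → P = 136/5
  (23/10, 13/10) → P = -32/5
  (6/5, 6/5) → P = -48/5

At the optimal vertex, -x + 11y = 12 and -3x + 3y = 0.
Solving simultaneously gives x = 6/5, y = 6/5.

x = 6/5, y = 6/5, minimum P = -48/5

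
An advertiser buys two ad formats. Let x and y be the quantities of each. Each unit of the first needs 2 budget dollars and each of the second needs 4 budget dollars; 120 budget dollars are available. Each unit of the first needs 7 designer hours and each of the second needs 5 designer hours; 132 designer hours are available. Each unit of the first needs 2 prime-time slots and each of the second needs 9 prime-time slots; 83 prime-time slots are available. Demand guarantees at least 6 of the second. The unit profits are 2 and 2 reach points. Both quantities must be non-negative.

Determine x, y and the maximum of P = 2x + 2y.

Feasible corners and P = 2x + 2y:
  (0, 83/9) → P = 166/9
  (0, 6) → P = 12
  (29/2, 6) → P = 41

At the optimal vertex, 2x + 9y = 83 and y = 6.
Solving simultaneously gives x = 29/2, y = 6.

x = 29/2, y = 6, maximum P = 41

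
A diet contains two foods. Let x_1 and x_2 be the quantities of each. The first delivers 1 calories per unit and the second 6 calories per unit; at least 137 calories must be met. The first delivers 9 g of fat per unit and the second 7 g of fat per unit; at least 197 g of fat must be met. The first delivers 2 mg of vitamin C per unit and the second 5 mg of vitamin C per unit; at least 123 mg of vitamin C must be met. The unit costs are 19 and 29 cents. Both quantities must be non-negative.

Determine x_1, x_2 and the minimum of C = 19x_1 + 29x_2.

x_1 = 4, x_2 = 23, minimum C = 743

Extreme points and C = 19x_1 + 29x_2:
  (0, 197/7) → C = 5713/7
  (137, 0) → C = 2603
  (53/7, 151/7) → C = 5386/7
  (4, 23) → C = 743
The feasible region is unbounded (it extends along (0, 1), (1, 0)), but C strictly increases along every unbounded feasible direction, so there is no improving ray and the minimum is attained at a vertex.

At the optimal vertex, 9x_1 + 7x_2 = 197 and 2x_1 + 5x_2 = 123.
Solving simultaneously gives x_1 = 4, x_2 = 23.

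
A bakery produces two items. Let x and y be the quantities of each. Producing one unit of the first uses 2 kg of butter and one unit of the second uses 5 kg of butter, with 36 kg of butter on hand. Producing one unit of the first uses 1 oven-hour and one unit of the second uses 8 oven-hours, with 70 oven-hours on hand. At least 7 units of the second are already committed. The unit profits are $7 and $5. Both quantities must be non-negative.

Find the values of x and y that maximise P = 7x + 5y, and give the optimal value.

x = 1/2, y = 7, maximum P = 77/2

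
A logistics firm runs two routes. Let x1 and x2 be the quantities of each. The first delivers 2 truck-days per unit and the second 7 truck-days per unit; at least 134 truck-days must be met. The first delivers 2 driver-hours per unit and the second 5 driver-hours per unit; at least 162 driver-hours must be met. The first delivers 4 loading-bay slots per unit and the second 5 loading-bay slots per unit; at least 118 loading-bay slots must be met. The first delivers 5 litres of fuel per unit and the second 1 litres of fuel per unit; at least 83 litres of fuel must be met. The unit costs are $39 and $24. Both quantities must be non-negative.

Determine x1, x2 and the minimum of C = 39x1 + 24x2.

Vertices and C = 39x1 + 24x2:
  (0, 83) → C = 1992
  (81, 0) → C = 3159
  (11, 28) → C = 1101
The feasible region is unbounded (it extends along (0, 1), (1, 0)), but C strictly increases along every unbounded feasible direction, so there is no improving ray and the minimum is attained at a vertex.

x1 = 11, x2 = 28, minimum C = 1101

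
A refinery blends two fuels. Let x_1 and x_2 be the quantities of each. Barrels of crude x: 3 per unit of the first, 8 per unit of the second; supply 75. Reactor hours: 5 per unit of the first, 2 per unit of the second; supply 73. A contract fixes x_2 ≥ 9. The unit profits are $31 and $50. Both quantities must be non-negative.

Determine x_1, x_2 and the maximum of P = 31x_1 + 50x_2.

Corner points and P = 31x_1 + 50x_2:
  (0, 75/8) → P = 1875/4
  (0, 9) → P = 450
  (1, 9) → P = 481

At the optimal vertex, 3x_1 + 8x_2 = 75 and x_2 = 9.
Solving simultaneously gives x_1 = 1, x_2 = 9.

x_1 = 1, x_2 = 9, maximum P = 481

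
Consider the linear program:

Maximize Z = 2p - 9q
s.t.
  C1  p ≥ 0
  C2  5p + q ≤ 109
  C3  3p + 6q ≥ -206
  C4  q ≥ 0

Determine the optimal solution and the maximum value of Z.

p = 109/5, q = 0, maximum Z = 218/5

Corner points and Z = 2p - 9q:
  (0, 109) → Z = -981
  (0, 0) → Z = 0
  (109/5, 0) → Z = 218/5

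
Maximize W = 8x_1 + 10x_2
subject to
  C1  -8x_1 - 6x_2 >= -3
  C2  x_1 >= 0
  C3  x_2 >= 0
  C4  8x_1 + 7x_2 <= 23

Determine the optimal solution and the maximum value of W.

x_1 = 0, x_2 = 1/2, maximum W = 5

Vertices and W = 8x_1 + 10x_2:
  (0, 1/2) → W = 5
  (3/8, 0) → W = 3
  (0, 0) → W = 0

The binding constraints are -8x_1 - 6x_2 = -3 and x_1 = 0.
Solving simultaneously gives x_1 = 0, x_2 = 1/2.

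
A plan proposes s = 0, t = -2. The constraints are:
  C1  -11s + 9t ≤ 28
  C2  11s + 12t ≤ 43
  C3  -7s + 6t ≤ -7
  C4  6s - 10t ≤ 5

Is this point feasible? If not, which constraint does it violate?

not feasible — violates C4

Constraint C4: 6s - 10t = 20, which is not ≤ 5. All other constraints are satisfied.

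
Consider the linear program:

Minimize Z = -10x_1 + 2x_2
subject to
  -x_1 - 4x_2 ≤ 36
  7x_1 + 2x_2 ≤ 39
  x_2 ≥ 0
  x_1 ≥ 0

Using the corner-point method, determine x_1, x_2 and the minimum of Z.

Corner points and Z = -10x_1 + 2x_2:
  (39/7, 0) → Z = -390/7
  (0, 39/2) → Z = 39
  (0, 0) → Z = 0

The optimum lies where 7x_1 + 2x_2 = 39 and x_2 = 0.
Solving simultaneously gives x_1 = 39/7, x_2 = 0.

x_1 = 39/7, x_2 = 0, minimum Z = -390/7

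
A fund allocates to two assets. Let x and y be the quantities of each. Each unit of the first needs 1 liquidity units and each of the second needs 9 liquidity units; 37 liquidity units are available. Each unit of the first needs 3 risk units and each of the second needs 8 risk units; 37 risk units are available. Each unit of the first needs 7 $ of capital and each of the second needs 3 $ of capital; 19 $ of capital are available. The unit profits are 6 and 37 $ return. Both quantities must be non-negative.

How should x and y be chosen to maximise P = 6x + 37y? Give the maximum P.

Vertices and P = 6x + 37y:
  (0, 0) → P = 0
  (0, 37/9) → P = 1369/9
  (19/7, 0) → P = 114/7
  (1, 4) → P = 154

x = 1, y = 4, maximum P = 154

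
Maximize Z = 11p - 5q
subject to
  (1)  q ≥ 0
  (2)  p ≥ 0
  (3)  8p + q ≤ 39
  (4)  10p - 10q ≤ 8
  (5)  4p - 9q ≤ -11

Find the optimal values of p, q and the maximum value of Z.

p = 199/45, q = 163/45, maximum Z = 458/15

Corner points and Z = 11p - 5q:
  (0, 39) → Z = -195
  (0, 11/9) → Z = -55/9
  (199/45, 163/45) → Z = 458/15
  (91/25, 71/25) → Z = 646/25

At the optimal vertex, 8p + q = 39 and 10p - 10q = 8.
Solving simultaneously gives p = 199/45, q = 163/45.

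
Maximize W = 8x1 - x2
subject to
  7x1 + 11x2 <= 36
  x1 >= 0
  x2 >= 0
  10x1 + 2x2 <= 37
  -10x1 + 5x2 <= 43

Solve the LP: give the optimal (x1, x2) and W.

Extreme points and W = 8x1 - x2:
  (0, 36/11) → W = -36/11
  (335/96, 101/96) → W = 2579/96
  (0, 0) → W = 0
  (37/10, 0) → W = 148/5

x1 = 37/10, x2 = 0, maximum W = 148/5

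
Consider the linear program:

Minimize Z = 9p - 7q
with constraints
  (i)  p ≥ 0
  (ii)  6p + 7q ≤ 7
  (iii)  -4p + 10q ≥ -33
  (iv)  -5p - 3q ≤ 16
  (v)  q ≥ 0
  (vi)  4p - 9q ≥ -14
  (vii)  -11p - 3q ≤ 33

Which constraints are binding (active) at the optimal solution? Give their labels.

Feasible corners and Z = 9p - 7q:
  (0, 1) → Z = -7
  (0, 0) → Z = 0
  (7/6, 0) → Z = 21/2

The minimum is at (0, 1). Substituting into each constraint, equality holds for (i) and (ii); the remaining constraints have slack.

(i) and (ii)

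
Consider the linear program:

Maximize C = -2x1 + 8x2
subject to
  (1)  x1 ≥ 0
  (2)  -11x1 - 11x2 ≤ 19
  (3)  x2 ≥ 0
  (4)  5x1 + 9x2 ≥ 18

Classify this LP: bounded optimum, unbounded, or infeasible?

unbounded

From the feasible point (0, 2), moving in the direction (0, 1) keeps every constraint satisfied while C increases without bound.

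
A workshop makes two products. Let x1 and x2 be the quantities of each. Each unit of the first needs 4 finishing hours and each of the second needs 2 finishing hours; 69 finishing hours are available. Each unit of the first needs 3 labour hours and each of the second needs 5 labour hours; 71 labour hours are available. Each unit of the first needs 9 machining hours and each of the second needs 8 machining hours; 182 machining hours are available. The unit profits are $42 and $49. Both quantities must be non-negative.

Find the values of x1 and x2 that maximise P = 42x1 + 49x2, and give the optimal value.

x1 = 29/2, x2 = 11/2, maximum P = 1757/2

Corner points and P = 42x1 + 49x2:
  (0, 0) → P = 0
  (0, 71/5) → P = 3479/5
  (69/4, 0) → P = 1449/2
  (29/2, 11/2) → P = 1757/2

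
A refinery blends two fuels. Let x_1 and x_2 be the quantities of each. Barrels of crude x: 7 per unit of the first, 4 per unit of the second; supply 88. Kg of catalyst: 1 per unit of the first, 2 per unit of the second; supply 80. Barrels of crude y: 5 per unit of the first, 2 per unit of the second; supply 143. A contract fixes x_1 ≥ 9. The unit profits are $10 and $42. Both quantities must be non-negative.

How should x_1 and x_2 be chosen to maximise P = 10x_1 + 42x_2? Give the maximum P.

Extreme points and P = 10x_1 + 42x_2:
  (88/7, 0) → P = 880/7
  (9, 0) → P = 90
  (9, 25/4) → P = 705/2

At the optimal vertex, 7x_1 + 4x_2 = 88 and x_1 = 9.
Solving simultaneously gives x_1 = 9, x_2 = 25/4.

x_1 = 9, x_2 = 25/4, maximum P = 705/2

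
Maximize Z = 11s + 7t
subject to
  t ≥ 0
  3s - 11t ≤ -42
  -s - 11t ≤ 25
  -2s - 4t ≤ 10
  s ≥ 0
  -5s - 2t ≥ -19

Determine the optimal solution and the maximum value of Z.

s = 0, t = 19/2, maximum Z = 133/2

Corner points and Z = 11s + 7t:
  (0, 42/11) → Z = 294/11
  (125/61, 267/61) → Z = 3244/61
  (0, 19/2) → Z = 133/2

The optimum lies where s = 0 and -5s - 2t = -19.
Solving simultaneously gives s = 0, t = 19/2.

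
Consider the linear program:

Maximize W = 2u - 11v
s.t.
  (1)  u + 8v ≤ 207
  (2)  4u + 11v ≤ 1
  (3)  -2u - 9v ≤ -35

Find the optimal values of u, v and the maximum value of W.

u = -188/7, v = 69/7, maximum W = -1135/7

Feasible corners and W = 2u - 11v:
  (-2269/21, 827/21) → W = -4545/7
  (-1583/7, 379/7) → W = -7335/7
  (-188/7, 69/7) → W = -1135/7

The binding constraints are 4u + 11v = 1 and -2u - 9v = -35.
Solving simultaneously gives u = -188/7, v = 69/7.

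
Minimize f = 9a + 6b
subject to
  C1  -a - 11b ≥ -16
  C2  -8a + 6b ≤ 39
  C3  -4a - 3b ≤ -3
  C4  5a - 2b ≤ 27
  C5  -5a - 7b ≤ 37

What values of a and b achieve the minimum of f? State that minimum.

Corner points and f = 9a + 6b:
  (-15/41, 61/41) → f = 231/41
  (329/57, 53/57) → f = 1093/19
  (87/23, -93/23) → f = 225/23

The optimum lies where -a - 11b = -16 and -4a - 3b = -3.
Solving simultaneously gives a = -15/41, b = 61/41.

a = -15/41, b = 61/41, minimum f = 231/41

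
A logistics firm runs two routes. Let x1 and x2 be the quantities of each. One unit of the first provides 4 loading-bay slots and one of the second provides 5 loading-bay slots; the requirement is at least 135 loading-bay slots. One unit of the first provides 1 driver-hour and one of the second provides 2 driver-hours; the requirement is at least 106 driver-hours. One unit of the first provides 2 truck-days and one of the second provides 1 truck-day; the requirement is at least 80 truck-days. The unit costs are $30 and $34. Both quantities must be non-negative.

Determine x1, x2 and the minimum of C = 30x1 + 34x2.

The feasible region is unbounded (it extends along (0, 1), (1, 0)), but C strictly increases along every unbounded feasible direction, so there is no improving ray and the minimum is attained at a vertex.

x1 = 18, x2 = 44, minimum C = 2036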